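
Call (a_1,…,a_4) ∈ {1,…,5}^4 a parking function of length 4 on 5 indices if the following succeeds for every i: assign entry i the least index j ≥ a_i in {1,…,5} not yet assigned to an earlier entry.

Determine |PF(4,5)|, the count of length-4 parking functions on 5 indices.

432

Count = (5+1−4)·(5+1)^{4−1} = 2×216 = 432 (Konheim–Weiss)
One tuple (1,3,1,1) → sorted (1,1,1,3): b_i ≤ 1+i ∀i, a PF.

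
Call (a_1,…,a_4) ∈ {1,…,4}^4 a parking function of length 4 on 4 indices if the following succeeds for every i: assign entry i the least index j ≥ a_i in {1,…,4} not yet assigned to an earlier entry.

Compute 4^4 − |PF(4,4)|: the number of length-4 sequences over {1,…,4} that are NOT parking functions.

|PF(4,4)| = (5−4)·5^(4−1) = 1×125 = 125 (Pollak)
One tuple (3,3,3,4) → sorted (3,3,3,4): b_1=3>1, not a PF.
Total 256; non-PF = 256−125 = 131

131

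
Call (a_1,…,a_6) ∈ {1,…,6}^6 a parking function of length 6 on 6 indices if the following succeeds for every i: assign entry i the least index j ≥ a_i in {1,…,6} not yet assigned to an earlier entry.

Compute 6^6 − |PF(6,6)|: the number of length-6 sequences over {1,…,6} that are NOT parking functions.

29849

#PF = (6−6+1)·(6+1)^(6−1) = 1 · 16807 = 16807 (Pollak)
Example (5,5,4,5,6,4) → sorted (4,4,5,5,5,6): b_1=4>1, not a PF.
Total 46656; non-PF = 46656−16807 = 29849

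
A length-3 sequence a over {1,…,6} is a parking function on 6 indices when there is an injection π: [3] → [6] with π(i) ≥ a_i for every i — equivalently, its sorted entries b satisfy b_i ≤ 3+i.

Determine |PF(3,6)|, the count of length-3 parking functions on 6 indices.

196

|PF| = (7−3)·7^(3−1) = 4 · 49 = 196 (Konheim–Weiss)
Example (1,1,5) → sorted (1,1,5): b_i ≤ 3+i ∀i, a PF.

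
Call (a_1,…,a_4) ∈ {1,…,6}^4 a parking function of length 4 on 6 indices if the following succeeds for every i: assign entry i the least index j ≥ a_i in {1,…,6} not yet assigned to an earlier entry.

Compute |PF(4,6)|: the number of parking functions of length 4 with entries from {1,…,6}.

Count = (7−4)·7^(4−1) = 3·343 = 1029
Example (4,4,2,6) → sorted (2,4,4,6): b_i ≤ 2+i ∀i, a PF.

1029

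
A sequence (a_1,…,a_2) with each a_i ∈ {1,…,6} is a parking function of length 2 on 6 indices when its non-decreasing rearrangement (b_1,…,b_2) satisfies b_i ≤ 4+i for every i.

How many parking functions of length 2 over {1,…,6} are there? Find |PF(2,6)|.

35

#PF = (6−2+1)·(6+1)^(2−1) = 5×7 = 35
One tuple (2,3) → sorted (2,3): b_i ≤ 4+i ∀i, a PF.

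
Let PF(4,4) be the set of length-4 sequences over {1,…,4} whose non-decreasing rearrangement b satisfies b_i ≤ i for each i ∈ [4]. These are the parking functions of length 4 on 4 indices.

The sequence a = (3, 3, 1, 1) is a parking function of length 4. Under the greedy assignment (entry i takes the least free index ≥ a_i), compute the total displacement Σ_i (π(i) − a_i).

Σπ = 4·5/2 = 10 (π permutes [4]); Σa = 3+3+1+1 = 8; disp = 10−8 = 2.

2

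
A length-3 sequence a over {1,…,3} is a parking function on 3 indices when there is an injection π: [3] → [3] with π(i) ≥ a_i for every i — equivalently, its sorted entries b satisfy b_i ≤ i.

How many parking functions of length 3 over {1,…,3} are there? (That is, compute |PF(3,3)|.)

|PF| = 1·4^2 = 1×16 = 16 (Pollak)
E.g. (1,1,1) → sorted (1,1,1): b_i ≤ i ∀i, a PF.

16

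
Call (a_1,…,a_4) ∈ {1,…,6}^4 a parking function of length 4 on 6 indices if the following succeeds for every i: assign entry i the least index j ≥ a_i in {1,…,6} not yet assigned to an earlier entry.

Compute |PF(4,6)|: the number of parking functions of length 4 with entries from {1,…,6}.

1029

Count = 3·7^3 = 3 · 343 = 1029 (Pollak)
Example (5,3,3,2) → sorted (2,3,3,5): b_i ≤ 2+i ∀i, a PF.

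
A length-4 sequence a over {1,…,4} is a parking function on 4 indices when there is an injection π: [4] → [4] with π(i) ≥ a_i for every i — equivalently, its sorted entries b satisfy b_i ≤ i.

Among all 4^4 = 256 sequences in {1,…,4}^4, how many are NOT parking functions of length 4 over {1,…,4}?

131

|PF| = (4+1−4)·(4+1)^{4−1} = 1×125 = 125 (Konheim–Weiss)
E.g. (4,3,4,4) → sorted (3,4,4,4): b_1=3>1, not a PF.
So 256 − 125 = 131 fail.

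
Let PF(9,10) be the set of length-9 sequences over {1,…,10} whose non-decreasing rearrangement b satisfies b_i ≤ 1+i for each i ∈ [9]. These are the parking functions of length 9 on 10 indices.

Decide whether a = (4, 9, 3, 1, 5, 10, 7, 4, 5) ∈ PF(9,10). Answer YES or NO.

YES

Rearranged: b = (1, 3, 4, 4, 5, 5, 7, 9, 10).
  b_1=1 ≤ 2
  b_2=3 ≤ 3
  b_3=4 ≤ 4
  b_4=4 ≤ 5
  b_5=5 ≤ 6
  b_6=5 ≤ 7
  b_7=7 ≤ 8
  b_8=9 ≤ 9
  b_9=10 ≤ 10
All bounds hold ⇒ YES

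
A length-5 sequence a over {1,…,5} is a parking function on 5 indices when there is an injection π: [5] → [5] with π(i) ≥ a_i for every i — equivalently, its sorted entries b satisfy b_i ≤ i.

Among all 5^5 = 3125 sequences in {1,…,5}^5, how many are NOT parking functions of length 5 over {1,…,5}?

Count = (6−5)·6^(5−1) = 1 · 1296 = 1296 [KW]
One tuple (5,5,4,4,5) → sorted (4,4,5,5,5): b_1=4>1, not a PF.
Total 3125; non-PF = 3125−1296 = 1829

1829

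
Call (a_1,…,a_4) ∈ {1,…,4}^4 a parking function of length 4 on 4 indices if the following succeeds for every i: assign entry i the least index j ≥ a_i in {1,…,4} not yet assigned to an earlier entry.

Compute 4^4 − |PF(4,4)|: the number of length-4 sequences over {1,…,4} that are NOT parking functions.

131

Count = (4−4+1)·(4+1)^(4−1) = 1·125 = 125 (Pollak)
One tuple (3,3,4,4) → sorted (3,3,4,4): b_1=3>1, not a PF.
So 256 − 125 = 131 fail.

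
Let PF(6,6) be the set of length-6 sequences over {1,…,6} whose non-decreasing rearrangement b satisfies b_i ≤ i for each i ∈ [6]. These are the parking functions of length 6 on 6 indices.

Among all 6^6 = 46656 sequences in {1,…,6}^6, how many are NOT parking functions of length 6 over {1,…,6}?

#PF = (7−6)·7^(6−1) = 1×16807 = 16807 (Konheim–Weiss)
E.g. (6,5,2,4,6,1) → sorted (1,2,4,5,6,6): b_3=4>3, not a PF.
So 46656 − 16807 = 29849 fail.

29849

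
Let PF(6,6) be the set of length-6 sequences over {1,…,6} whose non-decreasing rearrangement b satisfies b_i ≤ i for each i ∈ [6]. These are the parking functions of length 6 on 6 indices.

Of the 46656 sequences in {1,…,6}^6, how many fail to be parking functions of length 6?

29849

Count = (7−6)·7^(6−1) = 1·16807 = 16807
E.g. (4,4,4,5,6,6) → sorted (4,4,4,5,6,6): b_1=4>1, not a PF.
Total 46656; non-PF = 46656−16807 = 29849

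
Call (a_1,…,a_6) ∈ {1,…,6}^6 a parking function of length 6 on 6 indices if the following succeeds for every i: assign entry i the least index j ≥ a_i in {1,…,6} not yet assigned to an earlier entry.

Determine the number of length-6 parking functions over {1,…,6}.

16807

#PF = (7−6)·7^(6−1) = 1·16807 = 16807
One tuple (2,4,2,1,3,1) → sorted (1,1,2,2,3,4): b_i ≤ i ∀i, a PF.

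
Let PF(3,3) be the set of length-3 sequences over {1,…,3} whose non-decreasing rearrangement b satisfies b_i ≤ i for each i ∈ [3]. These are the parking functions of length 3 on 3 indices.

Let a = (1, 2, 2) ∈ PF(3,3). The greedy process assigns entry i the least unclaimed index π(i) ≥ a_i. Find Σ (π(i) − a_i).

1

Σπ = 6 ({1..3} each once); Σa = 1+2+2 = 5; disp = 6−5 = 1.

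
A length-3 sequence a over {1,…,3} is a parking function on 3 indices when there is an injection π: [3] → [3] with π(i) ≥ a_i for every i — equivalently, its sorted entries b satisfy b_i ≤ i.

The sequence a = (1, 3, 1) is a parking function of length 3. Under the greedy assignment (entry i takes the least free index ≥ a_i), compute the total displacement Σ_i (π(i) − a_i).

Σπ(i) = 1+…+3 = 6; Σa = 1+3+1 = 5; disp = 6−5 = 1.

1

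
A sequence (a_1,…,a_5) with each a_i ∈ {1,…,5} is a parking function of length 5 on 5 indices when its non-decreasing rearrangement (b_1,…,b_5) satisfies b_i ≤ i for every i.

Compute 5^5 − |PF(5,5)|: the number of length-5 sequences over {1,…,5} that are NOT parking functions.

#PF = (6−5)·6^(5−1) = 1·1296 = 1296 (Pollak)
Example (3,5,5,4,4) → sorted (3,4,4,5,5): b_1=3>1, not a PF.
5^5 − 1296 = 3125 − 1296 = 1829

1829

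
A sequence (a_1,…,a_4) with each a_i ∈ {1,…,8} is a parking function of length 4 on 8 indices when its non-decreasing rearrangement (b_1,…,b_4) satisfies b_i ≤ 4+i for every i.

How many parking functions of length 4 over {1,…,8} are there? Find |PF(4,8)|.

3645

#PF = (8+1−4)·(8+1)^{4−1} = 5×729 = 3645 (Pollak)
One tuple (3,1,2,1) → sorted (1,1,2,3): b_i ≤ 4+i ∀i, a PF.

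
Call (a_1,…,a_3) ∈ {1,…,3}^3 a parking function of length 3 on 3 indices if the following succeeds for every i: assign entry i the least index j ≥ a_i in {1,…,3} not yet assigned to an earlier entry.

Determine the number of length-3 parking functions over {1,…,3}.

|PF(3,3)| = (3+1−3)·(3+1)^{3−1} = 1×16 = 16
E.g. (2,1,1) → sorted (1,1,2): b_i ≤ i ∀i, a PF.

16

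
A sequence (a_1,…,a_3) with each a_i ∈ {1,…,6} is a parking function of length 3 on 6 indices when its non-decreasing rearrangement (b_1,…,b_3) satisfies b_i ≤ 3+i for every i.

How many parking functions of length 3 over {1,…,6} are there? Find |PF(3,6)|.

196

Count = 4·7^2 = 4 · 49 = 196 (Pollak)
One tuple (3,5,5) → sorted (3,5,5): b_i ≤ 3+i ∀i, a PF.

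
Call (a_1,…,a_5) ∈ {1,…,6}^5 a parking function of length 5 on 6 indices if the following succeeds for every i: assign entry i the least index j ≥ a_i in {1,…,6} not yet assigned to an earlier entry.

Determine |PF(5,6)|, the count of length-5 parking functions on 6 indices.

4802

Count = (7−5)·7^(5−1) = 2·2401 = 4802
Check (3,4,5,6,1) → sorted (1,3,4,5,6): b_i ≤ 1+i ∀i, a PF.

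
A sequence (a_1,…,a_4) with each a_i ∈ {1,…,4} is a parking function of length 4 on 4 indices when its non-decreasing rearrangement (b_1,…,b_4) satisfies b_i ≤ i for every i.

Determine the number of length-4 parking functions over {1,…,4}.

125

|PF| = (4−4+1)·(4+1)^(4−1) = 1·125 = 125 [KW]
E.g. (4,2,2,1) → sorted (1,2,2,4): b_i ≤ i ∀i, a PF.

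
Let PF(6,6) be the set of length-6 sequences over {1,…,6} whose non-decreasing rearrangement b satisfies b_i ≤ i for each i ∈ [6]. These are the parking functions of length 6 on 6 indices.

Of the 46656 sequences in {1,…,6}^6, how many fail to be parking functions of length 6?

|PF| = (6+1−6)·(6+1)^{6−1} = 1 · 16807 = 16807 (Pollak)
Example (6,4,6,3,6,5) → sorted (3,4,5,6,6,6): b_1=3>1, not a PF.
Total 46656; non-PF = 46656−16807 = 29849

29849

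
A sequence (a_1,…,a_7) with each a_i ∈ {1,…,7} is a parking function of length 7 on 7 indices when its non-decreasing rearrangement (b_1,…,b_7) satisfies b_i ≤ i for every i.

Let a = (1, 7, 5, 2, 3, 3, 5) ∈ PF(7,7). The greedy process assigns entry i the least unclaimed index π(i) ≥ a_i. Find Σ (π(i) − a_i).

2

Σπ(i) = 1+…+7 = 28; Σa = 1+7+5+2+3+3+5 = 26; disp = 28−26 = 2.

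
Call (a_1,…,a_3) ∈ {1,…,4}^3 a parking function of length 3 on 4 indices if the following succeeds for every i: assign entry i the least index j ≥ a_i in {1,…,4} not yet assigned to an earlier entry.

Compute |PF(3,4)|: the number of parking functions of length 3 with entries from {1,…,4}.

50

|PF| = (4−3+1)·(4+1)^(3−1) = 2×25 = 50 (Pollak)
Check (3,2,1) → sorted (1,2,3): b_i ≤ 1+i ∀i, a PF.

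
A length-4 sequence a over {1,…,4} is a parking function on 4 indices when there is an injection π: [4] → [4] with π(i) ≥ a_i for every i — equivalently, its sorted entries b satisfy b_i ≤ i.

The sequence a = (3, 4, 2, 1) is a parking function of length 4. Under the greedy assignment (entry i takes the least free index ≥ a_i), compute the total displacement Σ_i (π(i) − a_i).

Σπ = 10 ({1..4} each once); Σa = 3+4+2+1 = 10; disp = 10−10 = 0.

0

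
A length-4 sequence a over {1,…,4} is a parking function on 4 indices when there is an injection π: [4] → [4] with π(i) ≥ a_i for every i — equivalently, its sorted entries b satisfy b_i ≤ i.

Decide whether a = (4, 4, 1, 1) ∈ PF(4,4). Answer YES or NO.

NO

Sorted: b = (1, 1, 4, 4).
  b_1=1 ≤ 1
  b_2=1 ≤ 2
  b_3=4 > 3
  fails at i=3 ⇒ NO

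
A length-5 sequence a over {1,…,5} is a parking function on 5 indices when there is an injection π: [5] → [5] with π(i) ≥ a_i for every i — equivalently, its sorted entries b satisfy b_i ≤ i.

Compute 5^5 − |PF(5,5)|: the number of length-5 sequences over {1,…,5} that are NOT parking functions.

Count = (5+1−5)·(5+1)^{5−1} = 1·1296 = 1296 (Konheim–Weiss)
Check (1,5,4,5,3) → sorted (1,3,4,5,5): b_2=3>2, not a PF.
So 3125 − 1296 = 1829 fail.

1829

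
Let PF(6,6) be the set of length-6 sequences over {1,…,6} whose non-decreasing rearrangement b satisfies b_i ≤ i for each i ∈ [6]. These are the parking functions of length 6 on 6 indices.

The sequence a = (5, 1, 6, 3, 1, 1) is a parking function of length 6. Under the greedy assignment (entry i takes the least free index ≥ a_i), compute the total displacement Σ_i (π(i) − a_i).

Σπ = 21 ({1..6} each once); Σa = 5+1+6+3+1+1 = 17; disp = 21−17 = 4.

4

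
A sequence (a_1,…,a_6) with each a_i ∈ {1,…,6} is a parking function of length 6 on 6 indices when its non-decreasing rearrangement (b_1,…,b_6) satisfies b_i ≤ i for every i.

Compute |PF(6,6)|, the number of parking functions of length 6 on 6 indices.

Count = 1·7^5 = 1·16807 = 16807 [KW]
Check (2,3,1,2,1,1) → sorted (1,1,1,2,2,3): b_i ≤ i ∀i, a PF.

16807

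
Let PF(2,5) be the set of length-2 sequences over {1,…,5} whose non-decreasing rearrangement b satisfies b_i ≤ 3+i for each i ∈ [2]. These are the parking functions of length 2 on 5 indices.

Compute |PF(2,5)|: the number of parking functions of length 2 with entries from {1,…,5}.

24

|PF(2,5)| = (5−2+1)·(5+1)^(2−1) = 4·6 = 24 (Konheim–Weiss)
E.g. (3,4) → sorted (3,4): b_i ≤ 3+i ∀i, a PF.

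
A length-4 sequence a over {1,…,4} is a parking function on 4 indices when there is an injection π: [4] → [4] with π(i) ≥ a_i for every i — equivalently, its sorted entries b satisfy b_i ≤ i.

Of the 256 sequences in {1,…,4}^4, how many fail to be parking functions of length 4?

131

#PF = 1·5^3 = 1·125 = 125 (Pollak)
Example (3,4,3,2) → sorted (2,3,3,4): b_1=2>1, not a PF.
So 256 − 125 = 131 fail.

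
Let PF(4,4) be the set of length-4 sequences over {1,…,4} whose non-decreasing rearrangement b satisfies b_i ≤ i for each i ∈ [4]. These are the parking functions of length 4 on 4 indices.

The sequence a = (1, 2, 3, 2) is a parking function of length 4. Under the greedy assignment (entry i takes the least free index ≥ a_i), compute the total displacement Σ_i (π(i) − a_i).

Σπ(i) = 1+…+4 = 10; Σa = 1+2+3+2 = 8; disp = 10−8 = 2.

2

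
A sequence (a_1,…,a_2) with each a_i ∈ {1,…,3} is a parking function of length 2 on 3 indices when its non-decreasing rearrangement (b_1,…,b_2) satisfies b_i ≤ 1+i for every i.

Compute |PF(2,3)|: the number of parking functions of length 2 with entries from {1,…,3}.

Count = (4−2)·4^(2−1) = 2·4 = 8 (Pollak)
Example (2,3) → sorted (2,3): b_i ≤ 1+i ∀i, a PF.

8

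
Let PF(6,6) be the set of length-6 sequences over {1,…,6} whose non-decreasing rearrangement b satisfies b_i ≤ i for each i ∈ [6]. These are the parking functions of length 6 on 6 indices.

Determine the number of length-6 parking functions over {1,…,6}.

|PF(6,6)| = (7−6)·7^(6−1) = 1·16807 = 16807
Check (3,3,2,3,2,1) → sorted (1,2,2,3,3,3): b_i ≤ i ∀i, a PF.

16807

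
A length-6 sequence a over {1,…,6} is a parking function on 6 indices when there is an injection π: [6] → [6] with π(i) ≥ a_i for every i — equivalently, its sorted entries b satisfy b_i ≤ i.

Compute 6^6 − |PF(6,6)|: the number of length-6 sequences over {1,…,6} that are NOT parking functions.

29849

|PF(6,6)| = (7−6)·7^(6−1) = 1·16807 = 16807 [KW]
Example (6,1,5,6,5,4) → sorted (1,4,5,5,6,6): b_2=4>2, not a PF.
So 46656 − 16807 = 29849 fail.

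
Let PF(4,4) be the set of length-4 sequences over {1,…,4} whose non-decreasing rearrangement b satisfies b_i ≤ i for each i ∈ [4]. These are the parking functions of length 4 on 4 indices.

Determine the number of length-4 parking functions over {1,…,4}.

Count = (4−4+1)·(4+1)^(4−1) = 1×125 = 125 (Konheim–Weiss)
Example (2,1,3,3) → sorted (1,2,3,3): b_i ≤ i ∀i, a PF.

125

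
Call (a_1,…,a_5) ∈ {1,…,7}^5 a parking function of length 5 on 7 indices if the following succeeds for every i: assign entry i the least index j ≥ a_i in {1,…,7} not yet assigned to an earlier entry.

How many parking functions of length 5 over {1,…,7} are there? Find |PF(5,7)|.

12288

Count = (7+1−5)·(7+1)^{5−1} = 3·4096 = 12288 (Konheim–Weiss)
One tuple (1,7,5,3,2) → sorted (1,2,3,5,7): b_i ≤ 2+i ∀i, a PF.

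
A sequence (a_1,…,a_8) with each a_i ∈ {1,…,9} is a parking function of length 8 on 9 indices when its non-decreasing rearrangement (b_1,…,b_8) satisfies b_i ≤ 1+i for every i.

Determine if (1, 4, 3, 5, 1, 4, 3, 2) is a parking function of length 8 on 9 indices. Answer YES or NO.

Sorted: b = (1, 1, 2, 3, 3, 4, 4, 5).
  b_1=1 ≤ 2
  b_2=1 ≤ 3
  b_3=2 ≤ 4
  b_4=3 ≤ 5
  b_5=3 ≤ 6
  b_6=4 ≤ 7
  b_7=4 ≤ 8
  b_8=5 ≤ 9
All bounds hold ⇒ YES

YES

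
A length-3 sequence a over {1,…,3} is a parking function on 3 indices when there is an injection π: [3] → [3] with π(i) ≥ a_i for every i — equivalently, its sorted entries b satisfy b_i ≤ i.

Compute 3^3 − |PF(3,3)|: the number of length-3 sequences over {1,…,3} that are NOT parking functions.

|PF(3,3)| = (3−3+1)·(3+1)^(3−1) = 1·16 = 16 [KW]
E.g. (3,1,3) → sorted (1,3,3): b_2=3>2, not a PF.
Total 27; non-PF = 27−16 = 11

11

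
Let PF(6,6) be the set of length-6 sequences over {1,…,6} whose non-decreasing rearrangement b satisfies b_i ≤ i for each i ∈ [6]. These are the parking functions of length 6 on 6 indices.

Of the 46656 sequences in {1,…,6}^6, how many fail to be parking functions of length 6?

29849

#PF = (6−6+1)·(6+1)^(6−1) = 1·16807 = 16807
E.g. (1,6,6,6,3,2) → sorted (1,2,3,6,6,6): b_4=6>4, not a PF.
So 46656 − 16807 = 29849 fail.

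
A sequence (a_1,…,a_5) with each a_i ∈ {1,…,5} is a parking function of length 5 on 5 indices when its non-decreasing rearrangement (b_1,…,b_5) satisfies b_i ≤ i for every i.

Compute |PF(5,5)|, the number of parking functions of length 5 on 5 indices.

1296

#PF = (5+1−5)·(5+1)^{5−1} = 1 · 1296 = 1296
Example (3,2,5,1,1) → sorted (1,1,2,3,5): b_i ≤ i ∀i, a PF.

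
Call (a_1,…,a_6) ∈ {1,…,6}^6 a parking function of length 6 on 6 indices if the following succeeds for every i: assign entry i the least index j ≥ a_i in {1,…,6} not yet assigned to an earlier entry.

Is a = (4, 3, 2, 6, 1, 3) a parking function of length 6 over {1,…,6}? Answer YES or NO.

YES

Rearranged: b = (1, 2, 3, 3, 4, 6).
  b_1=1 ≤ 1
  b_2=2 ≤ 2
  b_3=3 ≤ 3
  b_4=3 ≤ 4
  b_5=4 ≤ 5
  b_6=6 ≤ 6
All bounds hold ⇒ YES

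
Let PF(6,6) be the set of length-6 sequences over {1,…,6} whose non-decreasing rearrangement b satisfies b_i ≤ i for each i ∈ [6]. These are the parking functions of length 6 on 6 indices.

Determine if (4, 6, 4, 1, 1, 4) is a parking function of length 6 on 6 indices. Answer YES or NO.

NO

Rearranged: b = (1, 1, 4, 4, 4, 6).
  b_1=1 ≤ 1
  b_2=1 ≤ 2
  b_3=4 > 3
  fails at i=3 ⇒ NO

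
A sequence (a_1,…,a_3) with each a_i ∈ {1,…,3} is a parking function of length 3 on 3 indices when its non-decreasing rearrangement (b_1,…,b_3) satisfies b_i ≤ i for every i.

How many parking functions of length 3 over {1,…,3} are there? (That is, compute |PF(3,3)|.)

|PF(3,3)| = (4−3)·4^(3−1) = 1·16 = 16
One tuple (3,1,2) → sorted (1,2,3): b_i ≤ i ∀i, a PF.

16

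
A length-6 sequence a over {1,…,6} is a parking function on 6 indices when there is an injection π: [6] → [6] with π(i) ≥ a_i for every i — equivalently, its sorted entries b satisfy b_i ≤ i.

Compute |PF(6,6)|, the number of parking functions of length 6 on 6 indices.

|PF| = 1·7^5 = 1·16807 = 16807 (Konheim–Weiss)
One tuple (6,1,3,5,2,1) → sorted (1,1,2,3,5,6): b_i ≤ i ∀i, a PF.

16807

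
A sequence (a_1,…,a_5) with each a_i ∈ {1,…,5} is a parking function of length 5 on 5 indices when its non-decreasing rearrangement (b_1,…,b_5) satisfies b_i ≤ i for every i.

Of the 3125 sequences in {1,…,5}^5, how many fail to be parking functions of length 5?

|PF| = 1·6^4 = 1 · 1296 = 1296 [KW]
E.g. (3,2,4,3,4) → sorted (2,3,3,4,4): b_1=2>1, not a PF.
5^5 − 1296 = 3125 − 1296 = 1829

1829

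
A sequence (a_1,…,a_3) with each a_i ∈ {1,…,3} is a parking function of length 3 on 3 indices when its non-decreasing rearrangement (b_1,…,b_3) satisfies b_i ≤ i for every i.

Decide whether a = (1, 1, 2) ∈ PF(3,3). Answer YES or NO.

YES

Sorted: b = (1, 1, 2).
  b_1=1 ≤ 1
  b_2=1 ≤ 2
  b_3=2 ≤ 3
All bounds hold ⇒ YES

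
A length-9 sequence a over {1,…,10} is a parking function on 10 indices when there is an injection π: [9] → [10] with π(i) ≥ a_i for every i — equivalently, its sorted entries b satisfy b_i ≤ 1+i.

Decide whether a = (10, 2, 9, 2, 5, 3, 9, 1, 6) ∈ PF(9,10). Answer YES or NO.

Rearranged: b = (1, 2, 2, 3, 5, 6, 9, 9, 10).
  b_1=1 ≤ 2
  b_2=2 ≤ 3
  b_3=2 ≤ 4
  b_4=3 ≤ 5
  b_5=5 ≤ 6
  b_6=6 ≤ 7
  b_7=9 > 8
  fails at i=7 ⇒ NO

NO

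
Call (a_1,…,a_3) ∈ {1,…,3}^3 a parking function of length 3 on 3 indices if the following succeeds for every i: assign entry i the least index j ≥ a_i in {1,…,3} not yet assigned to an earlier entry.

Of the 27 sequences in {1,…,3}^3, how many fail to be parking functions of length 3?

11

#PF = (3+1−3)·(3+1)^{3−1} = 1 · 16 = 16 (Konheim–Weiss)
Example (3,3,2) → sorted (2,3,3): b_1=2>1, not a PF.
Total 27; non-PF = 27−16 = 11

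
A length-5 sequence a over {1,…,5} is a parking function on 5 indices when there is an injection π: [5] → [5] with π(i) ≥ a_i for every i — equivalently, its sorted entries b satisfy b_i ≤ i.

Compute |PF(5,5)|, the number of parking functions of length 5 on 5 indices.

1296

|PF(5,5)| = 1·6^4 = 1×1296 = 1296 (Pollak)
E.g. (1,4,3,2,1) → sorted (1,1,2,3,4): b_i ≤ i ∀i, a PF.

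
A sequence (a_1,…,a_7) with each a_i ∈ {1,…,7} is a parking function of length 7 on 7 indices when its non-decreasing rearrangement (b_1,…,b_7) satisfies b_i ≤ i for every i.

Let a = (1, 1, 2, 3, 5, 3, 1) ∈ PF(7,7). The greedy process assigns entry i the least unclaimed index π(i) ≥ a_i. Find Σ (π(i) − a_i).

Σπ = 7·8/2 = 28 (π permutes [7]); Σa = 1+1+2+3+5+3+1 = 16; disp = 28−16 = 12.

12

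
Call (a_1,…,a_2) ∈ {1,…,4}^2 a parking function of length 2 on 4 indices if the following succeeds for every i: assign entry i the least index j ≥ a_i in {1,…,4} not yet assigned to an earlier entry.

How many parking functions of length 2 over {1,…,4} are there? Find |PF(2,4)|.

|PF| = (4−2+1)·(4+1)^(2−1) = 3×5 = 15
Example (4,1) → sorted (1,4): b_i ≤ 2+i ∀i, a PF.

15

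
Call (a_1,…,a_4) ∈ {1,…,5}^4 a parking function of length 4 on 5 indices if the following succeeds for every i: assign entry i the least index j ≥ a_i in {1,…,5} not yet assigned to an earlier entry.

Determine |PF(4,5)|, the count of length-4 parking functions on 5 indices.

|PF(4,5)| = 2·6^3 = 2×216 = 432 [KW]
One tuple (3,4,4,1) → sorted (1,3,4,4): b_i ≤ 1+i ∀i, a PF.

432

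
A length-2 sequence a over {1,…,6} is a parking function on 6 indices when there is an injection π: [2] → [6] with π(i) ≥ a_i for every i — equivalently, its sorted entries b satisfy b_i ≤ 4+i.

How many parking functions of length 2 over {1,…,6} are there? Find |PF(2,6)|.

35

|PF(2,6)| = 5·7^1 = 5 · 7 = 35 (Pollak)
Example (4,1) → sorted (1,4): b_i ≤ 4+i ∀i, a PF.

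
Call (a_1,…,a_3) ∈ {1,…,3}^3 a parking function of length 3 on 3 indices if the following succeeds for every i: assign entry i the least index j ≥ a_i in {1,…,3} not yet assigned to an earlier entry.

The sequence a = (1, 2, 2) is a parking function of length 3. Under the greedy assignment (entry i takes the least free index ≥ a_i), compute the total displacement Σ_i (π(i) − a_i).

1

Σπ = 3·4/2 = 6 (π permutes [3]); Σa = 1+2+2 = 5; disp = 6−5 = 1.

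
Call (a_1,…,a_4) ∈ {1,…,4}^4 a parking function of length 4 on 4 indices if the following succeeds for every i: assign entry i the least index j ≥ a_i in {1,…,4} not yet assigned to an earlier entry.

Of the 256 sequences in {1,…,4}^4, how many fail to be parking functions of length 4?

131

Count = 1·5^3 = 1·125 = 125 [KW]
E.g. (4,4,4,4) → sorted (4,4,4,4): b_1=4>1, not a PF.
4^4 − 125 = 256 − 125 = 131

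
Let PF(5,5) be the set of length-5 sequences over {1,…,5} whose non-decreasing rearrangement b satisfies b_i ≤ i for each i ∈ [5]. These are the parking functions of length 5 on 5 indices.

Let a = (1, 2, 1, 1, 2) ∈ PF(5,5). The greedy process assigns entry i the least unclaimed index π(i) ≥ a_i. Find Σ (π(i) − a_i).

8

Σπ = 15 ({1..5} each once); Σa = 1+2+1+1+2 = 7; disp = 15−7 = 8.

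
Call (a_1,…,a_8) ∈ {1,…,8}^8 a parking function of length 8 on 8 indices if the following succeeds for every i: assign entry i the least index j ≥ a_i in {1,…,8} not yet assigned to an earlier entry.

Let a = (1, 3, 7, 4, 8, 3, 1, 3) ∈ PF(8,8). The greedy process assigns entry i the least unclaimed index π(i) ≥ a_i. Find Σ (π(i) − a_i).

Σπ = 36 ({1..8} each once); Σa = 1+3+7+4+8+3+1+3 = 30; disp = 36−30 = 6.

6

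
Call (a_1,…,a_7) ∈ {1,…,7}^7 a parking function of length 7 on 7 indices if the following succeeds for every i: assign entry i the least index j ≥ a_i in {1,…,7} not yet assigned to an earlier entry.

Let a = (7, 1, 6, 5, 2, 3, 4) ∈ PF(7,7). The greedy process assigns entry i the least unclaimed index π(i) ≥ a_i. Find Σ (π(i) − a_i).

Σπ = 28 ({1..7} each once); Σa = 7+1+6+5+2+3+4 = 28; disp = 28−28 = 0.

0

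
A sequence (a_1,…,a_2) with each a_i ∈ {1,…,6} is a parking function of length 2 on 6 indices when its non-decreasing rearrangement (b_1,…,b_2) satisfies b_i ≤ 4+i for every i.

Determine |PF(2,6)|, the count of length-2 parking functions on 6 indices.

Count = (7−2)·7^(2−1) = 5×7 = 35
E.g. (5,6) → sorted (5,6): b_i ≤ 4+i ∀i, a PF.

35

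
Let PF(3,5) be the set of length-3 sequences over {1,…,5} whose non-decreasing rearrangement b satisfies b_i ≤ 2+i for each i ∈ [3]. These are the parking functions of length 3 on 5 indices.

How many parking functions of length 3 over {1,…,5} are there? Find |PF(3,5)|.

|PF| = (6−3)·6^(3−1) = 3 · 36 = 108 (Konheim–Weiss)
One tuple (4,1,1) → sorted (1,1,4): b_i ≤ 2+i ∀i, a PF.

108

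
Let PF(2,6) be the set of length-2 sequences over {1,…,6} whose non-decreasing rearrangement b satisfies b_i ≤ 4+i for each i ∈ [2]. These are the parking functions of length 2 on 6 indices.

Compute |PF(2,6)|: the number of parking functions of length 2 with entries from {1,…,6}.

35

Count = (6+1−2)·(6+1)^{2−1} = 5×7 = 35 (Pollak)
One tuple (1,1) → sorted (1,1): b_i ≤ 4+i ∀i, a PF.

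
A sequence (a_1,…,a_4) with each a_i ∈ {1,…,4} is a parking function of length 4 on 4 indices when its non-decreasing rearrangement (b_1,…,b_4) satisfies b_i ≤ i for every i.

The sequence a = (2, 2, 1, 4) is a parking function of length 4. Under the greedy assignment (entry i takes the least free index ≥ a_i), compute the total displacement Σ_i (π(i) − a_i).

1

Σπ = 10 ({1..4} each once); Σa = 2+2+1+4 = 9; disp = 10−9 = 1.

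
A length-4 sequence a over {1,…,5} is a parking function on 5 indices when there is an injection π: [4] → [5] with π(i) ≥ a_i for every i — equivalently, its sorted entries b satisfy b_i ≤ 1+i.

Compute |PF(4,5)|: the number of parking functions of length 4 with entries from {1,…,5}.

Count = (5+1−4)·(5+1)^{4−1} = 2 · 216 = 432 (Konheim–Weiss)
Example (3,1,3,5) → sorted (1,3,3,5): b_i ≤ 1+i ∀i, a PF.

432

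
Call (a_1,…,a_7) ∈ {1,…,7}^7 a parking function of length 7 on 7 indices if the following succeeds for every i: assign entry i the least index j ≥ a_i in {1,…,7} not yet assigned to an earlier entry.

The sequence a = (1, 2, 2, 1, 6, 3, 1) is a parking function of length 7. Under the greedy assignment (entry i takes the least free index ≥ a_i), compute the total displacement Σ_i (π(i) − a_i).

Σπ = 7·8/2 = 28 (π permutes [7]); Σa = 1+2+2+1+6+3+1 = 16; disp = 28−16 = 12.

12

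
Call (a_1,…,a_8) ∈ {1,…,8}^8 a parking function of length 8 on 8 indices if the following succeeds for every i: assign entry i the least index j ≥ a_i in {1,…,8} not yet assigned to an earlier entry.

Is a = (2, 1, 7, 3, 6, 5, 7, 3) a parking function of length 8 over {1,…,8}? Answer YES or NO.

YES

Order a: b = (1, 2, 3, 3, 5, 6, 7, 7).
  b_1=1 ≤ 1
  b_2=2 ≤ 2
  b_3=3 ≤ 3
  b_4=3 ≤ 4
  b_5=5 ≤ 5
  b_6=6 ≤ 6
  b_7=7 ≤ 7
  b_8=7 ≤ 8
All bounds hold ⇒ YES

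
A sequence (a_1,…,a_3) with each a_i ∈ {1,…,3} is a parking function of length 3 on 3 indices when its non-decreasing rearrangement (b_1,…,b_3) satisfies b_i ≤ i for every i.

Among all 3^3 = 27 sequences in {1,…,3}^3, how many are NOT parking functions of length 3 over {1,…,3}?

11

|PF| = (3−3+1)·(3+1)^(3−1) = 1×16 = 16 (Pollak)
One tuple (2,3,3) → sorted (2,3,3): b_1=2>1, not a PF.
So 27 − 16 = 11 fail.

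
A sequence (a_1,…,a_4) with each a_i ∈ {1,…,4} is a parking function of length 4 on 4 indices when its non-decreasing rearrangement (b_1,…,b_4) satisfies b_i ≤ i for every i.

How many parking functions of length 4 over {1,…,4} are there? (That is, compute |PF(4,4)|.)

Count = 1·5^3 = 1×125 = 125
Check (2,2,3,1) → sorted (1,2,2,3): b_i ≤ i ∀i, a PF.

125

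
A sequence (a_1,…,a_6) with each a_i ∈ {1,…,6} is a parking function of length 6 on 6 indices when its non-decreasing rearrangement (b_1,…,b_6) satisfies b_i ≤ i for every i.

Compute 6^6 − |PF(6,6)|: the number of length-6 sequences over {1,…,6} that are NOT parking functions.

29849

Count = (7−6)·7^(6−1) = 1×16807 = 16807 (Pollak)
Example (5,6,4,6,6,5) → sorted (4,5,5,6,6,6): b_1=4>1, not a PF.
6^6 − 16807 = 46656 − 16807 = 29849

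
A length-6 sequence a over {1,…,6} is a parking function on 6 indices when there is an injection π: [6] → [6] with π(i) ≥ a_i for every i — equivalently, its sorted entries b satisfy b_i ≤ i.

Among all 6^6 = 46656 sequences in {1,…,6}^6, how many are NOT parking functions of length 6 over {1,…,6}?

29849

|PF(6,6)| = 1·7^5 = 1×16807 = 16807 [KW]
One tuple (5,3,6,4,2,5) → sorted (2,3,4,5,5,6): b_1=2>1, not a PF.
Total 46656; non-PF = 46656−16807 = 29849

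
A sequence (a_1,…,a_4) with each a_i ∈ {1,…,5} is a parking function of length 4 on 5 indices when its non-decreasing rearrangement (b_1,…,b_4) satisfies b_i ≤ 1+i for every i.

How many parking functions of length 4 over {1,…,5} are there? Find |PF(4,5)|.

#PF = (5−4+1)·(5+1)^(4−1) = 2·216 = 432
Example (3,2,2,1) → sorted (1,2,2,3): b_i ≤ 1+i ∀i, a PF.

432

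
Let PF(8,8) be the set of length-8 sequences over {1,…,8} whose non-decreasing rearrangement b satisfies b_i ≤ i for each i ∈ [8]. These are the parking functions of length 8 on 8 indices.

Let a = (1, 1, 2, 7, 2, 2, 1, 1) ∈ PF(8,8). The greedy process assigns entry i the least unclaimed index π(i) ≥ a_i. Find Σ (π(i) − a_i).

Σπ = 36 ({1..8} each once); Σa = 1+1+2+7+2+2+1+1 = 17; disp = 36−17 = 19.

19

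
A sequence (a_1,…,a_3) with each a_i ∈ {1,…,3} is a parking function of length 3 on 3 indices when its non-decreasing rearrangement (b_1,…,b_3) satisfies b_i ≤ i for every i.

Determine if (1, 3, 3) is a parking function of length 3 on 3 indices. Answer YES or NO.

Rearranged: b = (1, 3, 3).
  b_1=1 ≤ 1
  b_2=3 > 2
  fails at i=2 ⇒ NO

NO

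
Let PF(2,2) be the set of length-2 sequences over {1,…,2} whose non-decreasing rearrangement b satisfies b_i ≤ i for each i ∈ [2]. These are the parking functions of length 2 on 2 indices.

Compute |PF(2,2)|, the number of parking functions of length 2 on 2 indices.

#PF = (3−2)·3^(2−1) = 1 · 3 = 3
E.g. (1,1) → sorted (1,1): b_i ≤ i ∀i, a PF.

3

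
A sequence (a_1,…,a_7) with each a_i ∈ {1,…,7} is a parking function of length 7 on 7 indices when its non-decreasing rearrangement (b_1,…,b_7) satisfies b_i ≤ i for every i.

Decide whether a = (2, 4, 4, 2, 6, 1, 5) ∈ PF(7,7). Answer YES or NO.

Sorted: b = (1, 2, 2, 4, 4, 5, 6).
  b_1=1 ≤ 1
  b_2=2 ≤ 2
  b_3=2 ≤ 3
  b_4=4 ≤ 4
  b_5=4 ≤ 5
  b_6=5 ≤ 6
  b_7=6 ≤ 7
All bounds hold ⇒ YES

YES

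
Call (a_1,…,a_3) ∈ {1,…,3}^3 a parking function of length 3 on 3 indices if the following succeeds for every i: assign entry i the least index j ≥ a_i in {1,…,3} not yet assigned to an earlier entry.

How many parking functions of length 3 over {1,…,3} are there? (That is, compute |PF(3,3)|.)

16

|PF(3,3)| = 1·4^2 = 1 · 16 = 16 (Pollak)
E.g. (1,3,2) → sorted (1,2,3): b_i ≤ i ∀i, a PF.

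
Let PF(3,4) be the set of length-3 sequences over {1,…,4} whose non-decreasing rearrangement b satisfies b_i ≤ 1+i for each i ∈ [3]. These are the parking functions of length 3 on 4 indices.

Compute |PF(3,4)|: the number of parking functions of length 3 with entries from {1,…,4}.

50

|PF(3,4)| = (4−3+1)·(4+1)^(3−1) = 2·25 = 50 (Konheim–Weiss)
Check (3,2,4) → sorted (2,3,4): b_i ≤ 1+i ∀i, a PF.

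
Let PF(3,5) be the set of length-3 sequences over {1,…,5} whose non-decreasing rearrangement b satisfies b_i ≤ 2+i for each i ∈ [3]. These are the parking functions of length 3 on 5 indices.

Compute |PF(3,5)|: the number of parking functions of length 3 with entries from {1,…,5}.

Count = 3·6^2 = 3·36 = 108
Check (1,2,2) → sorted (1,2,2): b_i ≤ 2+i ∀i, a PF.

108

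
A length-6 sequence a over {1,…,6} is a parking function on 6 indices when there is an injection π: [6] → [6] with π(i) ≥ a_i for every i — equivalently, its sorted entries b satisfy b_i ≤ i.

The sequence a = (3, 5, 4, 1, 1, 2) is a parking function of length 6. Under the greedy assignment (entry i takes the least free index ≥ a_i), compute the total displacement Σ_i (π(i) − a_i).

5

Σπ = 21 ({1..6} each once); Σa = 3+5+4+1+1+2 = 16; disp = 21−16 = 5.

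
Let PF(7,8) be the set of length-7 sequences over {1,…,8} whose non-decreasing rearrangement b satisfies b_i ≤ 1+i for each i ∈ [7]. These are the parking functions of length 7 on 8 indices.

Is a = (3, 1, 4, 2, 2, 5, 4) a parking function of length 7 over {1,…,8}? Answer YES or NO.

YES

Sorted: b = (1, 2, 2, 3, 4, 4, 5).
  b_1=1 ≤ 2
  b_2=2 ≤ 3
  b_3=2 ≤ 4
  b_4=3 ≤ 5
  b_5=4 ≤ 6
  b_6=4 ≤ 7
  b_7=5 ≤ 8
All bounds hold ⇒ YES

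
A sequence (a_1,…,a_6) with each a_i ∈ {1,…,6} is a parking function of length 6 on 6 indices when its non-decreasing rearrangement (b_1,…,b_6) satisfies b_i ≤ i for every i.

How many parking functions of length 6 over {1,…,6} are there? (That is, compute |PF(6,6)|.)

16807

#PF = (6+1−6)·(6+1)^{6−1} = 1 · 16807 = 16807
Example (4,4,1,2,2,1) → sorted (1,1,2,2,4,4): b_i ≤ i ∀i, a PF.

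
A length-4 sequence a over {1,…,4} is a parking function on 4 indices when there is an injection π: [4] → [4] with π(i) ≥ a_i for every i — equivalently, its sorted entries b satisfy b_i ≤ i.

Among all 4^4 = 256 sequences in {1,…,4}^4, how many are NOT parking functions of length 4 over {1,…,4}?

131

|PF| = 1·5^3 = 1×125 = 125 (Konheim–Weiss)
Check (4,4,4,4) → sorted (4,4,4,4): b_1=4>1, not a PF.
Total 256; non-PF = 256−125 = 131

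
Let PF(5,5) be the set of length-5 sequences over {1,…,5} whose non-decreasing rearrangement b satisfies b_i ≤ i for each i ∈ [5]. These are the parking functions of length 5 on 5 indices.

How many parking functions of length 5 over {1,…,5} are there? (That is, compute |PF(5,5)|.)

|PF(5,5)| = (6−5)·6^(5−1) = 1 · 1296 = 1296 (Konheim–Weiss)
One tuple (3,3,2,2,1) → sorted (1,2,2,3,3): b_i ≤ i ∀i, a PF.

1296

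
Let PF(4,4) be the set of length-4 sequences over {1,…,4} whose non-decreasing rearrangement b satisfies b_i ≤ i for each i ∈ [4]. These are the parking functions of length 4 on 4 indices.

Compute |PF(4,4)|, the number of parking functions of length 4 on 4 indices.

|PF(4,4)| = (4+1−4)·(4+1)^{4−1} = 1×125 = 125 (Pollak)
One tuple (1,1,2,3) → sorted (1,1,2,3): b_i ≤ i ∀i, a PF.

125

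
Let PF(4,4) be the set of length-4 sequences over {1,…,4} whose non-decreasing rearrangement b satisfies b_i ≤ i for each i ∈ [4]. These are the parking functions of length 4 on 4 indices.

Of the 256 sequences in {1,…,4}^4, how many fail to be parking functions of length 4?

131

Count = 1·5^3 = 1·125 = 125
One tuple (3,3,4,4) → sorted (3,3,4,4): b_1=3>1, not a PF.
Total 256; non-PF = 256−125 = 131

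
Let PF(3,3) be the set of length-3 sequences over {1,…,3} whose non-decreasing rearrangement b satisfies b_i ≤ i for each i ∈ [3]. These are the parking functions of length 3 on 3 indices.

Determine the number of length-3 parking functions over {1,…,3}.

#PF = (3−3+1)·(3+1)^(3−1) = 1·16 = 16 (Konheim–Weiss)
E.g. (1,1,1) → sorted (1,1,1): b_i ≤ i ∀i, a PF.

16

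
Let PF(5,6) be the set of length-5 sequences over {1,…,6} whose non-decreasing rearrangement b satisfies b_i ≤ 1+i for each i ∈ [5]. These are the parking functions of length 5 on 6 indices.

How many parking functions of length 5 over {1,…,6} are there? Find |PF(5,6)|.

4802

|PF| = (6−5+1)·(6+1)^(5−1) = 2·2401 = 4802 [KW]
Example (6,3,1,5,2) → sorted (1,2,3,5,6): b_i ≤ 1+i ∀i, a PF.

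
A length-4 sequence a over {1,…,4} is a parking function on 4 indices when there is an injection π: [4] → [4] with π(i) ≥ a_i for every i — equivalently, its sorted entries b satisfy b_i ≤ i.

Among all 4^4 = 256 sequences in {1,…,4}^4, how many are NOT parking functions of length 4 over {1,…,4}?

131

Count = (5−4)·5^(4−1) = 1 · 125 = 125 [KW]
One tuple (3,4,1,3) → sorted (1,3,3,4): b_2=3>2, not a PF.
Total 256; non-PF = 256−125 = 131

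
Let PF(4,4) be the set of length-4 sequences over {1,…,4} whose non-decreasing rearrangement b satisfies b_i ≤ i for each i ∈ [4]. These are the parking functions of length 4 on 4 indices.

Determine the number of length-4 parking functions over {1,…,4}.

125

|PF| = (5−4)·5^(4−1) = 1·125 = 125
One tuple (2,1,4,1) → sorted (1,1,2,4): b_i ≤ i ∀i, a PF.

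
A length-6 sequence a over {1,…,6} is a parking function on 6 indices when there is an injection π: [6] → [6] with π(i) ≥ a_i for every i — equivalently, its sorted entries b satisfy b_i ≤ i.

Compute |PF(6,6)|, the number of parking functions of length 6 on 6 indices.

16807

|PF(6,6)| = (6+1−6)·(6+1)^{6−1} = 1 · 16807 = 16807 (Pollak)
One tuple (3,1,5,2,4,4) → sorted (1,2,3,4,4,5): b_i ≤ i ∀i, a PF.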